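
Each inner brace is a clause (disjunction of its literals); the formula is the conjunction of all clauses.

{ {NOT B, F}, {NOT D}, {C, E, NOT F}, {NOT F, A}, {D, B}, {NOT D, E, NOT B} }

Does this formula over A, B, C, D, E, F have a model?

Satisfiable

Unit clause (NOT D) forces D = false.
Unit clause (B) forces B = true.
Unit clause (F) forces F = true.
Unit clause (A) forces A = true.
Suppose C = true.
No clause remains; E is free.
A satisfying assignment: A ↦ true; B ↦ true; C ↦ true; D ↦ false; E ↦ true; F ↦ true.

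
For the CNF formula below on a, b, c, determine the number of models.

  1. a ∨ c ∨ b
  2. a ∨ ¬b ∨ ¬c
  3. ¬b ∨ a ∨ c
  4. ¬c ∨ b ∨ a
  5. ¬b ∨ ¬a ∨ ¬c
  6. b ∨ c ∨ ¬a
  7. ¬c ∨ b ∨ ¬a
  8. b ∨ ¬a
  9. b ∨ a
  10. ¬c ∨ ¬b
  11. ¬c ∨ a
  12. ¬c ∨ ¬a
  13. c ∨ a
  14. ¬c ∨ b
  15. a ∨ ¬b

There are 2^3 = 8 truth assignments over (a, b, c).
Split on c. With c = True, the clauses containing c are satisfied and ¬c drops from the rest; 0 of the 2^2 = 4 assignments to the other variables satisfy what remains.
With c = False, by the same count on the reduced clause set, 1 assignment works.
Total: 0 + 1 = 1.

1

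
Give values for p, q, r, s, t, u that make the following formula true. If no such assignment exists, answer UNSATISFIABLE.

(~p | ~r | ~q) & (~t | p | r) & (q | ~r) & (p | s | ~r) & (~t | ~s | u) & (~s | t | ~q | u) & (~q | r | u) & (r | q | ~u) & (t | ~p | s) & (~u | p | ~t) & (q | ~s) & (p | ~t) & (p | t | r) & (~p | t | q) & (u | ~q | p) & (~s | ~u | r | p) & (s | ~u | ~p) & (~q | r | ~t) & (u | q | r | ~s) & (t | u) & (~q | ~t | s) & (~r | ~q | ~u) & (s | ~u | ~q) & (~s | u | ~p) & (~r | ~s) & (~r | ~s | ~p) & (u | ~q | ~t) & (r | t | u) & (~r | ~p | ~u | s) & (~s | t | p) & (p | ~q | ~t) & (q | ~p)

p: 1; q: 1; r: 0; s: 1; t: 0; u: 1

Suppose q = 1.
Suppose p = 1.
Unit clause (~r) forces r = 0.
Unit clause (u) forces u = 1.
Unit clause (s) forces s = 1.
Unit clause (~t) forces t = 0.
Every clause now holds.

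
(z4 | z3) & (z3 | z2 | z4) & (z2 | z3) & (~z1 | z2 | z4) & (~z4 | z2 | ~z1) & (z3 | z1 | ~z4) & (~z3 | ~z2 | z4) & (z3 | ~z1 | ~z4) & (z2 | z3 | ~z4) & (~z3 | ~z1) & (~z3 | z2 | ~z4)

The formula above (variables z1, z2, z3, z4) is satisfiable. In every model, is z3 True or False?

Suppose z3 = 0.
From the singleton clause (z4), z4 = 1.
From the singleton clause (z2), z2 = 1.
From the singleton clause (z1), z1 = 1.
Now (~z1) is unsatisfied and unit — conflict.
So every satisfying assignment has z3 = True.

True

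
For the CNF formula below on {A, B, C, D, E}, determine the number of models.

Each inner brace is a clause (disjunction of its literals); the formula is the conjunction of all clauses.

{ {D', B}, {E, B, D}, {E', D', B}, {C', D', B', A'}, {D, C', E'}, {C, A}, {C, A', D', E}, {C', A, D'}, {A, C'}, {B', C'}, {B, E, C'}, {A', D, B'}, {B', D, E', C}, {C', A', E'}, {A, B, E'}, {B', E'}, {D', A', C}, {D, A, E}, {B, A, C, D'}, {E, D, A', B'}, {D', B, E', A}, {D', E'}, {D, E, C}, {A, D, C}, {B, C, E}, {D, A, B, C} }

1

There are 2^5 = 32 truth assignments over (A, B, C, D, E).
Split on E. With E = 1, the clauses containing E are satisfied and E' drops from the rest; 1 of the 2^4 = 16 assignments to the other variables satisfy what remains.
With E = 0, by the same count on the reduced clause set, 0 assignments work.
Total: 1 + 0 = 1.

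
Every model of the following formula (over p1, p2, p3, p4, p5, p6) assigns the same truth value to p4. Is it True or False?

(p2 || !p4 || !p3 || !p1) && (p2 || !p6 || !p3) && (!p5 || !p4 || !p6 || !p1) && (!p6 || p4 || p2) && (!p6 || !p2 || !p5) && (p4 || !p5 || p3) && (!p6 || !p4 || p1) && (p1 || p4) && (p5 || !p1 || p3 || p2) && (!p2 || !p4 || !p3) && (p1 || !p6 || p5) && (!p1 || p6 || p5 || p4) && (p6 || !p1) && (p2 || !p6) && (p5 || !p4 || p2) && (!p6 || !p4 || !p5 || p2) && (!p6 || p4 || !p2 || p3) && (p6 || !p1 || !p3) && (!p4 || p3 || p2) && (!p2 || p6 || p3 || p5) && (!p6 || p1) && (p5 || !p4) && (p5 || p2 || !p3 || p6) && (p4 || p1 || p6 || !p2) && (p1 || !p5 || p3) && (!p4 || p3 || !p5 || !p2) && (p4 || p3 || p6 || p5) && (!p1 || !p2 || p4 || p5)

Suppose p4 = false.
The clause (p1) is unit, so p1 = true.
The clause (p6) is unit, so p6 = true.
The clause (p2) is unit, so p2 = true.
The clause (!p5) is unit, so p5 = false.
But (p5) is also a unit clause — contradiction.
So every satisfying assignment has p4 = True.

True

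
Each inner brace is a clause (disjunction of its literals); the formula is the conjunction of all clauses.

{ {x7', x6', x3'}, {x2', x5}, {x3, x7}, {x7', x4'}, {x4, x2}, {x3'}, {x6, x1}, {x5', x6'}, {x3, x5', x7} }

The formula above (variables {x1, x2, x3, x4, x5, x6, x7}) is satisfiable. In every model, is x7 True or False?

Suppose x7 = 0.
The clause (x3) is unit, so x3 = 1.
But (x3') is also a unit clause — contradiction.
So every satisfying assignment has x7 = True.

True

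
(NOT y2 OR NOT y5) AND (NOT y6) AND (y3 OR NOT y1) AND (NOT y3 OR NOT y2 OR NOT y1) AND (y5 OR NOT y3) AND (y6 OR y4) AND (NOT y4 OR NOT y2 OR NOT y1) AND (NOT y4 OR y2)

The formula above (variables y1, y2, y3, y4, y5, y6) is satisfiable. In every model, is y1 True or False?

False

Suppose y1 = true.
The clause (NOT y6) is unit, so y6 = false.
The clause (y3) is unit, so y3 = true.
The clause (NOT y2) is unit, so y2 = false.
The clause (y5) is unit, so y5 = true.
The clause (y4) is unit, so y4 = true.
That conflicts with the unit clause (NOT y4).
So every satisfying assignment has y1 = False.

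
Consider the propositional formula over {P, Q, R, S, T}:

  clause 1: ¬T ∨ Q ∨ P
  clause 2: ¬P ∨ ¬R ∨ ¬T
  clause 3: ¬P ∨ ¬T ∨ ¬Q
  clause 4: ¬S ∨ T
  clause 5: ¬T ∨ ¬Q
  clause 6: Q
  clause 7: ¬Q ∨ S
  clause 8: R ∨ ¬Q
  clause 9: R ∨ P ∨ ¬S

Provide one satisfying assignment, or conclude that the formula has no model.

The clause (Q) is unit, so Q = True.
The clause (¬T) is unit, so T = False.
The clause (¬S) is unit, so S = False.
Now (S) is unsatisfied and unit — conflict.

UNSATISFIABLE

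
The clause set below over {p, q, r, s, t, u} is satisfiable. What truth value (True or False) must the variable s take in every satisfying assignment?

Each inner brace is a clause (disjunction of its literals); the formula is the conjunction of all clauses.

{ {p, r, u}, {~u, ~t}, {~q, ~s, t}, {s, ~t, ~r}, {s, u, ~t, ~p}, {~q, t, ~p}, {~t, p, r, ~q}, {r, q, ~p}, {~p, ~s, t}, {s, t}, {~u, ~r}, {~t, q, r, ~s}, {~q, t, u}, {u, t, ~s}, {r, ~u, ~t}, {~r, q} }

True

Suppose s = 0.
From the singleton clause (t), t = 1.
From the singleton clause (~u), u = 0.
From the singleton clause (~r), r = 0.
From the singleton clause (p), p = 1.
Now (~p) is unsatisfied and unit — conflict.
So every satisfying assignment has s = True.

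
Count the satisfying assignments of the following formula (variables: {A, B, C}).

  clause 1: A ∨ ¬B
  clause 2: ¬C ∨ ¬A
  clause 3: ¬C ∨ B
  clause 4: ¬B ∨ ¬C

There are 2^3 = 8 truth assignments over (A, B, C).
Split on B. With B = True, the clauses containing B are satisfied and ¬B drops from the rest; 1 of the 2^2 = 4 assignments to the other variables satisfy what remains.
With B = False, by the same count on the reduced clause set, 2 assignments work.
Total: 1 + 2 = 3.

3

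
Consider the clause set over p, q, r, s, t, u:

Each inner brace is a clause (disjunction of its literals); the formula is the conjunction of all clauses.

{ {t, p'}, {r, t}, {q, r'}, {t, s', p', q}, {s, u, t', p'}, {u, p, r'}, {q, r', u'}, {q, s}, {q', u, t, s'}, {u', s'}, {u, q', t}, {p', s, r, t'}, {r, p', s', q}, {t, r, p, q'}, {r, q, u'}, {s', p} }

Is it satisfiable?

Try t = 1.
Try q = 1.
Try u = 1.
The clause (s') is unit, so s = 0.
Try p = 1.
The clause (r) is unit, so r = 1.
Every clause now holds.
A satisfying assignment: p ↦ 1,  q ↦ 1,  r ↦ 1,  s ↦ 0,  t ↦ 1,  u ↦ 1.

Yes, satisfiable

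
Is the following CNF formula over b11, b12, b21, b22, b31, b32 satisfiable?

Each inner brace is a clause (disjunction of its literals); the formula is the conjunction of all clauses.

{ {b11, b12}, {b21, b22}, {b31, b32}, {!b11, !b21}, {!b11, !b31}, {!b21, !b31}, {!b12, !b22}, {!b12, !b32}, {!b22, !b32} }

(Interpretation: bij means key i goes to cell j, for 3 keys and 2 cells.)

No, unsatisfiable

Try b11 = true.
Unit clause (!b21) forces b21 = false.
Unit clause (b22) forces b22 = true.
Unit clause (!b31) forces b31 = false.
Unit clause (b32) forces b32 = true.
But (!b32) is also a unit clause — contradiction.
So b11 must be the other value — set b11 = false.
Unit clause (b12) forces b12 = true.
Unit clause (!b22) forces b22 = false.
Unit clause (b21) forces b21 = true.
Unit clause (!b31) forces b31 = false.
Unit clause (b32) forces b32 = true.
But (!b32) is also a unit clause — contradiction.
Neither b11 = true nor b11 = false works.
No assignment satisfies every clause.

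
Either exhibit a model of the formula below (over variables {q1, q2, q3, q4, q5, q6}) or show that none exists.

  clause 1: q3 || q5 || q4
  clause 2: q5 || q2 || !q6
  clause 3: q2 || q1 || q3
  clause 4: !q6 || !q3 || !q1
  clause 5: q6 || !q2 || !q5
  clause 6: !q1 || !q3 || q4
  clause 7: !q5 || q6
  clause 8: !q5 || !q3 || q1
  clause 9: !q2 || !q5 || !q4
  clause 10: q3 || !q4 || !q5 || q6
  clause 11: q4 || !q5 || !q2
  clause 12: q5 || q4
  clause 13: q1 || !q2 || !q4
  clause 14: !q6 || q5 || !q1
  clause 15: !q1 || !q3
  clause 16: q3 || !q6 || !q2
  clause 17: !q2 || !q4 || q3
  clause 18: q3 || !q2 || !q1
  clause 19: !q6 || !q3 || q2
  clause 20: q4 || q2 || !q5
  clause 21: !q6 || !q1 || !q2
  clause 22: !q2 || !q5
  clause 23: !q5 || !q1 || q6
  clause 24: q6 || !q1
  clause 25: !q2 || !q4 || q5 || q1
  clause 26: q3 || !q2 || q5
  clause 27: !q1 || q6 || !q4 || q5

q1: true,  q2: false,  q3: false,  q4: true,  q5: true,  q6: true

Suppose q5 = true.
(q6) alone gives q6 = true.
(!q2) alone gives q2 = false.
(!q3) alone gives q3 = false.
(q1) alone gives q1 = true.
(q4) alone gives q4 = true.
Every clause now holds.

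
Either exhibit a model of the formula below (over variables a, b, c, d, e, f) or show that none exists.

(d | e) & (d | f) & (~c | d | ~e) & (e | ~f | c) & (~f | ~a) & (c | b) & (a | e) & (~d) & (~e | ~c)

a=0,  b=1,  c=0,  d=0,  e=1,  f=1

From the singleton clause (~d), d = 0.
From the singleton clause (e), e = 1.
From the singleton clause (f), f = 1.
From the singleton clause (~c), c = 0.
From the singleton clause (~a), a = 0.
From the singleton clause (b), b = 1.
This assignment satisfies each clause.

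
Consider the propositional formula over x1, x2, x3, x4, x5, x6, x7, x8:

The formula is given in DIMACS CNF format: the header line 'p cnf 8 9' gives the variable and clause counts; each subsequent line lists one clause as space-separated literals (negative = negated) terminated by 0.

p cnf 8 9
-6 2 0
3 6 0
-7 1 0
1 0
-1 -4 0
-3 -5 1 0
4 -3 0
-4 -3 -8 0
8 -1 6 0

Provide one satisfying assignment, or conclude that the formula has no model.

(x1) alone gives x1 = True.
(¬x4) alone gives x4 = False.
(¬x3) alone gives x3 = False.
(x6) alone gives x6 = True.
(x2) alone gives x2 = True.
All clauses hold; x5, x7, x8 can take either value.

x1: True, x2: True, x3: False, x4: False, x5: True, x6: True, x7: True, x8: True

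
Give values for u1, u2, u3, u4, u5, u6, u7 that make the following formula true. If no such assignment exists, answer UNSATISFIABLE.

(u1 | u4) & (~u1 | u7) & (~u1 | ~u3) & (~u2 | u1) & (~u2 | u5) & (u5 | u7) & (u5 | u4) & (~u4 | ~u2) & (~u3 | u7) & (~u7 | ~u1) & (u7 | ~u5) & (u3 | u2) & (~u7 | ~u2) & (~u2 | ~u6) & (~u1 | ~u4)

Suppose u1 = 0.
Unit clause (u4) forces u4 = 1.
Unit clause (~u2) forces u2 = 0.
Unit clause (u3) forces u3 = 1.
Unit clause (u7) forces u7 = 1.
All clauses hold; u5, u6 can take either value.

u1: 0; u2: 0; u3: 1; u4: 1; u5: 0; u6: 1; u7: 1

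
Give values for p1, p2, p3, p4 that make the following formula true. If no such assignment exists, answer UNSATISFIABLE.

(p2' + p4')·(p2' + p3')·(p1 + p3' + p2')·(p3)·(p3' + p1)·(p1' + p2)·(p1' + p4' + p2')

Unit clause (p3) forces p3 = 1.
Unit clause (p2') forces p2 = 0.
Unit clause (p1) forces p1 = 1.
But (p1') is also a unit clause — contradiction.

UNSATISFIABLE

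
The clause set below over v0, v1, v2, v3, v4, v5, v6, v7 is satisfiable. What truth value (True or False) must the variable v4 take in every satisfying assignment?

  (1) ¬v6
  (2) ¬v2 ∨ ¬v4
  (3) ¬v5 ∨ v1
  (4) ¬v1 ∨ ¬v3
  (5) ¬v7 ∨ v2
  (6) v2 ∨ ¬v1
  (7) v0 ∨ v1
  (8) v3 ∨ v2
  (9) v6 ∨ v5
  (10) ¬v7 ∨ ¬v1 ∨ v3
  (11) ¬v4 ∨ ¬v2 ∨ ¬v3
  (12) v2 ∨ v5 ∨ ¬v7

Suppose v4 = True.
(¬v6) alone gives v6 = False.
(¬v2) alone gives v2 = False.
(¬v7) alone gives v7 = False.
(¬v1) alone gives v1 = False.
(¬v5) alone gives v5 = False.
That conflicts with the unit clause (v5).
So every satisfying assignment has v4 = False.

False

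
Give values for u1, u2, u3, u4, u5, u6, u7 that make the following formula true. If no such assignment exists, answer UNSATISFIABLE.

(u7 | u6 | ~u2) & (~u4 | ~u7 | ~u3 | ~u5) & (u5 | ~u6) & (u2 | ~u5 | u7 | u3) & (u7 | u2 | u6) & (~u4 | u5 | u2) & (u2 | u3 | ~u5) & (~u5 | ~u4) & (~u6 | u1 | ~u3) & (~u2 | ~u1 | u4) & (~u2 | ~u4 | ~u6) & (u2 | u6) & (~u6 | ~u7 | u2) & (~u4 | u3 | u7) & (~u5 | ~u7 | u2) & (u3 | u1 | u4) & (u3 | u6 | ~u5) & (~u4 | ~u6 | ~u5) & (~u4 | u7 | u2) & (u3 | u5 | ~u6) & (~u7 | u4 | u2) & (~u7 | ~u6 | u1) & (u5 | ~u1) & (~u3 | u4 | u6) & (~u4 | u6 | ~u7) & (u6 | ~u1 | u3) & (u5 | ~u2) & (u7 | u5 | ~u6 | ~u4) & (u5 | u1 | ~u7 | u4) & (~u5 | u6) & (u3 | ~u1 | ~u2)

u1: 1,  u2: 0,  u3: 1,  u4: 0,  u5: 1,  u6: 1,  u7: 0

Try u5 = 1.
(~u4) alone gives u4 = 0.
(u6) alone gives u6 = 1.
Try u2 = 0.
(u3) alone gives u3 = 1.
(u1) alone gives u1 = 1.
(~u7) alone gives u7 = 0.
All clauses are satisfied.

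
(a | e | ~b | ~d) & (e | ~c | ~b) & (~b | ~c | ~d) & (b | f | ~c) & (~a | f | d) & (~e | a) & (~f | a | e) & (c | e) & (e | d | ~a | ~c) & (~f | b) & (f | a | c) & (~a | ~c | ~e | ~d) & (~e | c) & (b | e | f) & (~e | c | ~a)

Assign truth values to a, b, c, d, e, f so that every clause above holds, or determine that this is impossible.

Branch on e: set e = 1.
Unit clause (a) forces a = 1.
Unit clause (c) forces c = 1.
Unit clause (~d) forces d = 0.
Unit clause (f) forces f = 1.
Unit clause (b) forces b = 1.
This assignment satisfies each clause.

a ↦ 1,  b ↦ 1,  c ↦ 1,  d ↦ 0,  e ↦ 1,  f ↦ 1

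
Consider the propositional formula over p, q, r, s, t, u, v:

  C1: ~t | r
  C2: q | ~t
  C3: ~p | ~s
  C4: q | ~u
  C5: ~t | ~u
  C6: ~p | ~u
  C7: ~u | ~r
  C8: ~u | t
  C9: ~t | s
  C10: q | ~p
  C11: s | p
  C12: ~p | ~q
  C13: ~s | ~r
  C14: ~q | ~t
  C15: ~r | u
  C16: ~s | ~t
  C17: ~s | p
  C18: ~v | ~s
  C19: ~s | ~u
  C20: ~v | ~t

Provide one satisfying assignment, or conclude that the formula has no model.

Case t = 0:
(~u) alone gives u = 0.
(~r) alone gives r = 0.
Case p = 0:
(s) alone gives s = 1.
Now (~s) is unsatisfied and unit — conflict.
That branch fails; take p = 1 instead.
(~s) alone gives s = 0.
(q) alone gives q = 1.
Now (~q) is unsatisfied and unit — conflict.
Either choice for p ends in contradiction.
That branch fails; take t = 1 instead.
(r) alone gives r = 1.
(q) alone gives q = 1.
Now (~q) is unsatisfied and unit — conflict.
Either choice for t ends in contradiction.

UNSATISFIABLE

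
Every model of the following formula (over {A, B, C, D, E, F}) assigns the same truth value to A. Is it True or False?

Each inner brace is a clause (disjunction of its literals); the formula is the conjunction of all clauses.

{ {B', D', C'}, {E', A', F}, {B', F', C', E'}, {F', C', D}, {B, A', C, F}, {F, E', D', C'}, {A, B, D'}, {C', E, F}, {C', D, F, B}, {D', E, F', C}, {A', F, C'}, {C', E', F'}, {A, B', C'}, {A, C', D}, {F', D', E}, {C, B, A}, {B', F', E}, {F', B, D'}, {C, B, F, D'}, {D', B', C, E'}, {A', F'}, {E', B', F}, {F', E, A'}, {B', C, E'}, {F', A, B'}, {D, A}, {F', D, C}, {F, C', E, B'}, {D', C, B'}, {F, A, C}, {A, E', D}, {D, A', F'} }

Suppose A = 0.
The clause (D) is unit, so D = 1.
The clause (B) is unit, so B = 1.
The clause (C') is unit, so C = 0.
But (C) is also a unit clause — contradiction.
So every satisfying assignment has A = True.

True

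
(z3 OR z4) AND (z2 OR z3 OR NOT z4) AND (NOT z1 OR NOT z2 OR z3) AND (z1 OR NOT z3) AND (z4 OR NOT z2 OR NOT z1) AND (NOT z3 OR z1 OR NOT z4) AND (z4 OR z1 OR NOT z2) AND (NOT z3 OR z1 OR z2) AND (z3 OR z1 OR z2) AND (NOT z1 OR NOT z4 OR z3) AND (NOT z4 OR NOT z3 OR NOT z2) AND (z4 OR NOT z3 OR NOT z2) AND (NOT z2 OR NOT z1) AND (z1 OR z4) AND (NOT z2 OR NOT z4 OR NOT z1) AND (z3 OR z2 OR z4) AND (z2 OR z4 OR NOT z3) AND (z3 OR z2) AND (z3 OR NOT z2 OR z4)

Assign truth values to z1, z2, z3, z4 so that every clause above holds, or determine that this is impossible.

Try z3 = false.
(z4) alone gives z4 = true.
(z2) alone gives z2 = true.
(NOT z1) alone gives z1 = false.
This assignment satisfies each clause.

z1 ↦ false, z2 ↦ true, z3 ↦ false, z4 ↦ true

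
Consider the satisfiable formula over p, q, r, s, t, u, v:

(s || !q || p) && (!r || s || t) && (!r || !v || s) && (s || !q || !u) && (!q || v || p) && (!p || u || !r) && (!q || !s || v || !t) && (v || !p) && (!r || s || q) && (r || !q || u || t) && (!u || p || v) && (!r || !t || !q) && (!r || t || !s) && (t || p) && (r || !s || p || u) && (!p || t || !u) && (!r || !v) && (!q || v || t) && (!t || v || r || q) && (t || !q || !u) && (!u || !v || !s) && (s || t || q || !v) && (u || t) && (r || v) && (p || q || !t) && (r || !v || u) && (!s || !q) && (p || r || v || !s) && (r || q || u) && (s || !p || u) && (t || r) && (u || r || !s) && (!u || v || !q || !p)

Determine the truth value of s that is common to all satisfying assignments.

False

Suppose s = true.
Unit clause (!q) forces q = false.
Branch on v: set v = true.
Unit clause (!r) forces r = false.
Unit clause (!u) forces u = false.
That conflicts with the unit clause (u).
So v must be the other value — set v = false.
Unit clause (!p) forces p = false.
Unit clause (!u) forces u = false.
Unit clause (t) forces t = true.
That conflicts with the unit clause (!t).
Both values of v lead to a conflict.
So every satisfying assignment has s = False.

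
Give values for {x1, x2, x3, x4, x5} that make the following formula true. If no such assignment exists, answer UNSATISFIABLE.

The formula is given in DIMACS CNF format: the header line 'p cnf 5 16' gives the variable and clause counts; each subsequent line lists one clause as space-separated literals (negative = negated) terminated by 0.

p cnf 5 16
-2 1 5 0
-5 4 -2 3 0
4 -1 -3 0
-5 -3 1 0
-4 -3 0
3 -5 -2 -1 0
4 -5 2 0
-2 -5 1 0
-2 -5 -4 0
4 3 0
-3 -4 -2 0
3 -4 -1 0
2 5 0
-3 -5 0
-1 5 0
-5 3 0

Branch on x4: set x4 = False.
From the singleton clause (x3), x3 = True.
From the singleton clause (¬x1), x1 = False.
From the singleton clause (¬x5), x5 = False.
From the singleton clause (¬x2), x2 = False.
Now (x2) is unsatisfied and unit — conflict.
Backtrack on x4: now try x4 = True.
From the singleton clause (¬x3), x3 = False.
From the singleton clause (¬x1), x1 = False.
From the singleton clause (¬x5), x5 = False.
From the singleton clause (¬x2), x2 = False.
Now (x2) is unsatisfied and unit — conflict.
Either choice for x4 ends in contradiction.

UNSATISFIABLE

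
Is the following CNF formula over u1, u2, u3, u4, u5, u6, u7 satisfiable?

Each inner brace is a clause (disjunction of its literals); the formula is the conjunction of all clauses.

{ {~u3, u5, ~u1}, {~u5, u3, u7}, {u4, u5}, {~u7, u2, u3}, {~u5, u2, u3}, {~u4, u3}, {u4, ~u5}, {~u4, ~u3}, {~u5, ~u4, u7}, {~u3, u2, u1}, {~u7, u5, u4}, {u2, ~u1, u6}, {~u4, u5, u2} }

Suppose u4 = 1.
The clause (u3) is unit, so u3 = 1.
That conflicts with the unit clause (~u3).
Backtrack on u4: now try u4 = 0.
The clause (u5) is unit, so u5 = 1.
That conflicts with the unit clause (~u5).
Either choice for u4 ends in contradiction.
No assignment satisfies every clause.

No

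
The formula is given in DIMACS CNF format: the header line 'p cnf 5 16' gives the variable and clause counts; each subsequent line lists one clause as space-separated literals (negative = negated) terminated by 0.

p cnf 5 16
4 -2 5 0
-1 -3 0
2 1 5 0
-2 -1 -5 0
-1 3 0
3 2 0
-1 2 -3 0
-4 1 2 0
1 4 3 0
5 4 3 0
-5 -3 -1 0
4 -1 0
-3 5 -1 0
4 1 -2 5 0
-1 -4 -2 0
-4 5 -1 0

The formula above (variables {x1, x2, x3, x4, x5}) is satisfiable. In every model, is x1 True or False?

Suppose x1 = True.
Unit clause (¬x3) forces x3 = False.
But (x3) is also a unit clause — contradiction.
So every satisfying assignment has x1 = False.

False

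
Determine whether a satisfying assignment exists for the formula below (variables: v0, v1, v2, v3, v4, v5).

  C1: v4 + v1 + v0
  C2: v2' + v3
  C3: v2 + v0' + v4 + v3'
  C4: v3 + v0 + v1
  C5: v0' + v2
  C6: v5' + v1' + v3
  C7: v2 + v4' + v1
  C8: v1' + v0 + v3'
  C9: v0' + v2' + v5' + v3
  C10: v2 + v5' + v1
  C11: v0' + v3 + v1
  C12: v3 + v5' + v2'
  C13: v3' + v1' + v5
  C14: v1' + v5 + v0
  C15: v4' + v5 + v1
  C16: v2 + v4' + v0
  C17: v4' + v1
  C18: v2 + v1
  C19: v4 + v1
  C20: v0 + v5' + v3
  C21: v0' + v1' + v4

Yes

Suppose v2 = 1.
Unit clause (v3) forces v3 = 1.
Suppose v1 = 1.
Unit clause (v0) forces v0 = 1.
Unit clause (v5) forces v5 = 1.
Unit clause (v4) forces v4 = 1.
Every clause now holds.
A satisfying assignment: v0=1,  v1=1,  v2=1,  v3=1,  v4=1,  v5=1.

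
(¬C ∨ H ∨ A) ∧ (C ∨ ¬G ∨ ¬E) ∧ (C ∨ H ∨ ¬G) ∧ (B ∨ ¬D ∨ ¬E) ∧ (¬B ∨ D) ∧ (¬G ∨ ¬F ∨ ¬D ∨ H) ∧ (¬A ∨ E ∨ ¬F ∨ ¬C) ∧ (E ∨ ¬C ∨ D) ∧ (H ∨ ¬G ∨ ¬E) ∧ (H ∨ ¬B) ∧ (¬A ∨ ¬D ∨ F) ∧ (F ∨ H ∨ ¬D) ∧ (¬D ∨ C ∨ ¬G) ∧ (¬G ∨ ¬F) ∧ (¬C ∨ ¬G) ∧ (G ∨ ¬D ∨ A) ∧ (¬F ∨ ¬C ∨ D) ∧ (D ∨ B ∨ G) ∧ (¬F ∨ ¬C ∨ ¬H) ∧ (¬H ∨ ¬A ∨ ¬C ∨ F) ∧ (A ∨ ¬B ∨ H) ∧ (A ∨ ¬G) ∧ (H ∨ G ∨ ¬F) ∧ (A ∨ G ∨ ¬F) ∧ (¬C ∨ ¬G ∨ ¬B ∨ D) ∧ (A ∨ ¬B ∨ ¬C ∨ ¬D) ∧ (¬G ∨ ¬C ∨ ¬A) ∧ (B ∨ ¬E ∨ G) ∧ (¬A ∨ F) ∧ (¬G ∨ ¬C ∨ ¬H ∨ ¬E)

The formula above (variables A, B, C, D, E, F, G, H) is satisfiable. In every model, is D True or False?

Suppose D = False.
From the singleton clause (¬B), B = False.
From the singleton clause (G), G = True.
From the singleton clause (¬F), F = False.
From the singleton clause (¬C), C = False.
From the singleton clause (¬E), E = False.
From the singleton clause (H), H = True.
From the singleton clause (A), A = True.
That conflicts with the unit clause (¬A).
So every satisfying assignment has D = True.

True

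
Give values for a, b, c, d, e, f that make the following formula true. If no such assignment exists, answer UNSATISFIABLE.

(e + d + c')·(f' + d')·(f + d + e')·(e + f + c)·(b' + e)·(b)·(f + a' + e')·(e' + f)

From the singleton clause (b), b = 1.
From the singleton clause (e), e = 1.
From the singleton clause (f), f = 1.
From the singleton clause (d'), d = 0.
Every clause is now satisfied; a, c are unconstrained.

a: 1,  b: 1,  c: 0,  d: 0,  e: 1,  f: 1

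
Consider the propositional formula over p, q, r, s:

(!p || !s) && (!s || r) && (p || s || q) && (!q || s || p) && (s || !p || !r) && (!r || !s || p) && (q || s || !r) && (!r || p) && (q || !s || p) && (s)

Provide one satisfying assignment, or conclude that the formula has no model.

UNSATISFIABLE

(s) alone gives s = true.
(!p) alone gives p = false.
(r) alone gives r = true.
But (!r) is also a unit clause — contradiction.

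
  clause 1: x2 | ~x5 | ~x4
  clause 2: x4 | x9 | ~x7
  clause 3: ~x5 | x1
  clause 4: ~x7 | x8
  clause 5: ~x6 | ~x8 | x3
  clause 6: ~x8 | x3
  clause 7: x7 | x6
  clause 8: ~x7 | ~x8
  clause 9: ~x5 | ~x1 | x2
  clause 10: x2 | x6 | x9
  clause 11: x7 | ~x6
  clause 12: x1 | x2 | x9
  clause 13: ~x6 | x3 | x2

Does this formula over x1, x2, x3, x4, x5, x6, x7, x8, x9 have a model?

Case x5 = 0:
Case x7 = 0:
From the singleton clause (x6), x6 = 1.
But (~x6) is also a unit clause — contradiction.
That branch fails; take x7 = 1 instead.
From the singleton clause (x8), x8 = 1.
But (~x8) is also a unit clause — contradiction.
Either choice for x7 ends in contradiction.
That branch fails; take x5 = 1 instead.
From the singleton clause (x1), x1 = 1.
From the singleton clause (x2), x2 = 1.
Case x7 = 0:
From the singleton clause (x6), x6 = 1.
But (~x6) is also a unit clause — contradiction.
That branch fails; take x7 = 1 instead.
From the singleton clause (x8), x8 = 1.
But (~x8) is also a unit clause — contradiction.
Either choice for x7 ends in contradiction.
Either choice for x5 ends in contradiction.
No assignment satisfies every clause.

Unsatisfiable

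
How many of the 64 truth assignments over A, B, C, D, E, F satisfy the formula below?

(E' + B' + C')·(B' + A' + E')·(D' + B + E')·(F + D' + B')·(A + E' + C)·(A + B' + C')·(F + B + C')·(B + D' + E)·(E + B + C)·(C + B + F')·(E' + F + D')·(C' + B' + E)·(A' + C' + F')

There are 2^6 = 64 truth assignments over (A, B, C, D, E, F).
Split on B. With B = 1, the clauses containing B are satisfied and B' drops from the rest; 6 of the 2^5 = 32 assignments to the other variables satisfy what remains.
With B = 0, by the same count on the reduced clause set, 3 assignments work.
(One model: A=F, B=F, C=T, D=F, E=F, F=T.)
Total: 6 + 3 = 9.

9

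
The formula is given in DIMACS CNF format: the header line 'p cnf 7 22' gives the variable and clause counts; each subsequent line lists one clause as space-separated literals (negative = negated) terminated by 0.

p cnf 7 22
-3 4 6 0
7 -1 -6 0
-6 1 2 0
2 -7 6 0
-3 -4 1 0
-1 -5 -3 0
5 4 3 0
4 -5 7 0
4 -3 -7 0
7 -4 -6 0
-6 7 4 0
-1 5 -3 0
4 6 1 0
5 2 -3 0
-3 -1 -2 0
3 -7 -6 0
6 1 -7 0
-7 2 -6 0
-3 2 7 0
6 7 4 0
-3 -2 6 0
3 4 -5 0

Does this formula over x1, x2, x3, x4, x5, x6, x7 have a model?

Try x3 = False.
Try x5 = True.
Unit clause (x4) forces x4 = True.
Try x7 = False.
Unit clause (¬x6) forces x6 = False.
No clause remains; x1, x2 are free.
A satisfying assignment: x1=False; x2=True; x3=False; x4=True; x5=True; x6=False; x7=False.

Yes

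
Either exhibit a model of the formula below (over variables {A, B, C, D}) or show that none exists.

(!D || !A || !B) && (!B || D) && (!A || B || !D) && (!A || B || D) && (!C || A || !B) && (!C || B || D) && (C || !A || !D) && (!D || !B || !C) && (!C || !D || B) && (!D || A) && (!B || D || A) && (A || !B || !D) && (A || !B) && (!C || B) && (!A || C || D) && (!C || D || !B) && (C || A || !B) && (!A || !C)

A ↦ false, B ↦ false, C ↦ false, D ↦ false

Try B = false.
Unit clause (!C) forces C = false.
Try A = false.
Unit clause (!D) forces D = false.
This assignment satisfies each clause.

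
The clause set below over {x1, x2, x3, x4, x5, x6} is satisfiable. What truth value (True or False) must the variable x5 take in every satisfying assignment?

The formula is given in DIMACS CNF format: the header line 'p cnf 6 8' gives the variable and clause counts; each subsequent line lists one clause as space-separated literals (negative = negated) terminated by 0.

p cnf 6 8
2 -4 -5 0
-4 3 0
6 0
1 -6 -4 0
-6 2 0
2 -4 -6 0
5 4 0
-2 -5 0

False

Suppose x5 = True.
The clause (x6) is unit, so x6 = True.
The clause (x2) is unit, so x2 = True.
But (¬x2) is also a unit clause — contradiction.
So every satisfying assignment has x5 = False.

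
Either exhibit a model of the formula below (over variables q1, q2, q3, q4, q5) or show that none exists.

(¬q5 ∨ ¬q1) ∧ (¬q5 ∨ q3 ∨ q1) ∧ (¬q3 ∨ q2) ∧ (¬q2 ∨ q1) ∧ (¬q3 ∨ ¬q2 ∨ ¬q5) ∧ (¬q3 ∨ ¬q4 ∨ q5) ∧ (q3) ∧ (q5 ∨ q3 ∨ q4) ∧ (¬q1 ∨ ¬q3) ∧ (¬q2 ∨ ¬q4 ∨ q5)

UNSATISFIABLE

The clause (q3) is unit, so q3 = True.
The clause (q2) is unit, so q2 = True.
The clause (q1) is unit, so q1 = True.
Now (¬q1) is unsatisfied and unit — conflict.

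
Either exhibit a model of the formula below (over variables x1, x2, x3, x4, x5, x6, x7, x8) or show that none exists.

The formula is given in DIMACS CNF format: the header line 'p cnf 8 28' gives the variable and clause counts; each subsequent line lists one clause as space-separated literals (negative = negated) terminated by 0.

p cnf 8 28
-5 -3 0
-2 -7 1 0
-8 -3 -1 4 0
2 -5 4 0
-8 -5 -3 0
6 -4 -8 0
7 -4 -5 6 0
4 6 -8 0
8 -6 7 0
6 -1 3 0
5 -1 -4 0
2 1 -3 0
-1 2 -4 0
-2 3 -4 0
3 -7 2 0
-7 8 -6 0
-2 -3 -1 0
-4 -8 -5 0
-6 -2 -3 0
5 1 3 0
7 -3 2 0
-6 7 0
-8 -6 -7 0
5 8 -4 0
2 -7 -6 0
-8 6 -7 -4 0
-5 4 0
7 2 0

Try x5 = False.
Try x1 = True.
From the singleton clause (¬x4), x4 = False.
Try x8 = False.
Try x6 = False.
From the singleton clause (x3), x3 = True.
From the singleton clause (¬x2), x2 = False.
From the singleton clause (x7), x7 = True.
Every clause now holds.

x1: True; x2: False; x3: True; x4: False; x5: False; x6: False; x7: True; x8: False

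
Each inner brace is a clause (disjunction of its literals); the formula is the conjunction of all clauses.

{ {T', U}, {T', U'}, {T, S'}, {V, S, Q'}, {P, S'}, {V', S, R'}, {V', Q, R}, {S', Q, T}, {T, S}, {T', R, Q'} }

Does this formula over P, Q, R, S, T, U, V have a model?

Try T = 0.
The clause (S') is unit, so S = 0.
That conflicts with the unit clause (S).
So T must be the other value — set T = 1.
The clause (U) is unit, so U = 1.
That conflicts with the unit clause (U').
Neither T = 1 nor T = 0 works.
No assignment satisfies every clause.

Unsatisfiable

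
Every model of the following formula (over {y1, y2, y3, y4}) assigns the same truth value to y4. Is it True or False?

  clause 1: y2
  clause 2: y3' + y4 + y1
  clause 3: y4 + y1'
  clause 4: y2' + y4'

False

Suppose y4 = 1.
From the singleton clause (y2), y2 = 1.
That conflicts with the unit clause (y2').
So every satisfying assignment has y4 = False.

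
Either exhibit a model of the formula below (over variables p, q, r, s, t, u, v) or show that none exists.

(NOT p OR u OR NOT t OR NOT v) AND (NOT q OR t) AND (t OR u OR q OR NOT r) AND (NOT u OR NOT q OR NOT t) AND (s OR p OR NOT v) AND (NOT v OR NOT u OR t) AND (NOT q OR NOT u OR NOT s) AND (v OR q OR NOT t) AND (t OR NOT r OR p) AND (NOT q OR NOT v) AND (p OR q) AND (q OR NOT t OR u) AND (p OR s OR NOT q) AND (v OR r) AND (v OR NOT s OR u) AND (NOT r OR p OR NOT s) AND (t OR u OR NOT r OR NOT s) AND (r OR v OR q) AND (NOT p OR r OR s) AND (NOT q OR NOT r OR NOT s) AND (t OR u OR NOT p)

p: true, q: false, r: true, s: true, t: true, u: true, v: true

Branch on q: set q = false.
From the singleton clause (p), p = true.
Branch on v: set v = true.
Branch on u: set u = true.
From the singleton clause (t), t = true.
Branch on r: set r = true.
No clause remains; s is free.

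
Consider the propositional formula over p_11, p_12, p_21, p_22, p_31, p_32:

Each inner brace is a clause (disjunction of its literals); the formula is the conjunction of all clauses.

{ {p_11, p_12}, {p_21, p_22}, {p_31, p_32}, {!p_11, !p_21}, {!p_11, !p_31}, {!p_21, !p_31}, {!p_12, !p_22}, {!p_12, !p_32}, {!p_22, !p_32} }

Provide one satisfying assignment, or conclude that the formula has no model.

UNSATISFIABLE

Try p_11 = true.
(!p_21) alone gives p_21 = false.
(p_22) alone gives p_22 = true.
(!p_31) alone gives p_31 = false.
(p_32) alone gives p_32 = true.
Now (!p_32) is unsatisfied and unit — conflict.
That branch fails; take p_11 = false instead.
(p_12) alone gives p_12 = true.
(!p_22) alone gives p_22 = false.
(p_21) alone gives p_21 = true.
(!p_31) alone gives p_31 = false.
(p_32) alone gives p_32 = true.
Now (!p_32) is unsatisfied and unit — conflict.
Either choice for p_11 ends in contradiction.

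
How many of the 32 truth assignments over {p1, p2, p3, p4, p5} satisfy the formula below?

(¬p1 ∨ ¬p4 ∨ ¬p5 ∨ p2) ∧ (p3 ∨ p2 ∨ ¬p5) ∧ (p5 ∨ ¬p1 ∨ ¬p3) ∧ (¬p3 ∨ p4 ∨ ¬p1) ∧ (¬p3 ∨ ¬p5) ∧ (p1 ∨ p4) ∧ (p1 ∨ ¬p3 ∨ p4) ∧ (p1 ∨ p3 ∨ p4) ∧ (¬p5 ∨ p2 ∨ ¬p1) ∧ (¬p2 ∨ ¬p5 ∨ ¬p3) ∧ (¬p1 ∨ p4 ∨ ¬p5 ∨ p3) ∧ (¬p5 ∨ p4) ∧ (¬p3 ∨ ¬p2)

There are 2^5 = 32 truth assignments over (p1, p2, p3, p4, p5).
Split on p1. With p1 = True, the clauses containing p1 are satisfied and ¬p1 drops from the rest; 5 of the 2^4 = 16 assignments to the other variables satisfy what remains.
With p1 = False, by the same count on the reduced clause set, 4 assignments work.
(One model: p1=F, p2=F, p3=F, p4=T, p5=F.)
Total: 5 + 4 = 9.

9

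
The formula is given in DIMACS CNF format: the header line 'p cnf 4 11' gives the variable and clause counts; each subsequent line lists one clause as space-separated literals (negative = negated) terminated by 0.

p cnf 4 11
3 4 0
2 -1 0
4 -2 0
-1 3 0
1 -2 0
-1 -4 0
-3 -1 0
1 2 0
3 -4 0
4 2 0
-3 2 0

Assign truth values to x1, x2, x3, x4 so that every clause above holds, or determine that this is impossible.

Suppose x3 = True.
From the singleton clause (¬x1), x1 = False.
From the singleton clause (¬x2), x2 = False.
That conflicts with the unit clause (x2).
Backtrack on x3: now try x3 = False.
From the singleton clause (x4), x4 = True.
That conflicts with the unit clause (¬x4).
Neither x3 = True nor x3 = False works.

UNSATISFIABLE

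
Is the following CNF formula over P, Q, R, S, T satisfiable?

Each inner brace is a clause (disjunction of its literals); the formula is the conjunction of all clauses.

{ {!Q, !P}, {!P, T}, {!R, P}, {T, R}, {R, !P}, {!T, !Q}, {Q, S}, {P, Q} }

Case Q = false:
From the singleton clause (S), S = true.
From the singleton clause (P), P = true.
From the singleton clause (T), T = true.
From the singleton clause (R), R = true.
Every clause now holds.
A satisfying assignment: P ↦ true,  Q ↦ false,  R ↦ true,  S ↦ true,  T ↦ true.

Yes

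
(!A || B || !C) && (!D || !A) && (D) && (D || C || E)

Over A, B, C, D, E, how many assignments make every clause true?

8

There are 2^5 = 32 truth assignments over (A, B, C, D, E).
Split on E. With E = true, the clauses containing E are satisfied and !E drops from the rest; 4 of the 2^4 = 16 assignments to the other variables satisfy what remains.
With E = false, by the same count on the reduced clause set, 4 assignments work.
Total: 4 + 4 = 8.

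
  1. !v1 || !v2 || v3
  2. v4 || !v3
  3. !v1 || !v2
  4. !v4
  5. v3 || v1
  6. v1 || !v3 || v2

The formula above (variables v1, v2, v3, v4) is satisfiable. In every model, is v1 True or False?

Suppose v1 = false.
Unit clause (!v4) forces v4 = false.
Unit clause (!v3) forces v3 = false.
That conflicts with the unit clause (v3).
So every satisfying assignment has v1 = True.

True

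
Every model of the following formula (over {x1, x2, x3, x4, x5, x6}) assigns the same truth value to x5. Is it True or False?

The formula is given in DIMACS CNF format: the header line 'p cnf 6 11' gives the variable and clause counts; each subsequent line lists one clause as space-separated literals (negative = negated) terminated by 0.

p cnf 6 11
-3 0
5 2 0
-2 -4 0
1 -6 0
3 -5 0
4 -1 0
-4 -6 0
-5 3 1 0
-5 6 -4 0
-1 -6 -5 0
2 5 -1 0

False

Suppose x5 = True.
Unit clause (¬x3) forces x3 = False.
But (x3) is also a unit clause — contradiction.
So every satisfying assignment has x5 = False.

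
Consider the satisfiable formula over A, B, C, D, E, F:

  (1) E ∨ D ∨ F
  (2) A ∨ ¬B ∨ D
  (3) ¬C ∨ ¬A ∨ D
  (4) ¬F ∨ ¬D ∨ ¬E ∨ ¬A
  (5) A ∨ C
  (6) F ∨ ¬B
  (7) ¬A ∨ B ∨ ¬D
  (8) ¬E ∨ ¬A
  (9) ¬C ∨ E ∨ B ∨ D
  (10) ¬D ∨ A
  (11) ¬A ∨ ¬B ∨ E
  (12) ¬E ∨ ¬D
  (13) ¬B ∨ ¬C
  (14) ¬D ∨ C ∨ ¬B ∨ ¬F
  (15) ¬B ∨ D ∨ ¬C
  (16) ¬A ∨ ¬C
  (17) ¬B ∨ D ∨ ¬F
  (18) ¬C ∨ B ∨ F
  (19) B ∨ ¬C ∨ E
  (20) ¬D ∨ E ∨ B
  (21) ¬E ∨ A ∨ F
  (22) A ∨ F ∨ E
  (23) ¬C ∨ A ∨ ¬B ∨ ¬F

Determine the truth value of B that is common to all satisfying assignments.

False

Suppose B = True.
The clause (F) is unit, so F = True.
The clause (¬C) is unit, so C = False.
The clause (A) is unit, so A = True.
The clause (¬E) is unit, so E = False.
But (E) is also a unit clause — contradiction.
So every satisfying assignment has B = False.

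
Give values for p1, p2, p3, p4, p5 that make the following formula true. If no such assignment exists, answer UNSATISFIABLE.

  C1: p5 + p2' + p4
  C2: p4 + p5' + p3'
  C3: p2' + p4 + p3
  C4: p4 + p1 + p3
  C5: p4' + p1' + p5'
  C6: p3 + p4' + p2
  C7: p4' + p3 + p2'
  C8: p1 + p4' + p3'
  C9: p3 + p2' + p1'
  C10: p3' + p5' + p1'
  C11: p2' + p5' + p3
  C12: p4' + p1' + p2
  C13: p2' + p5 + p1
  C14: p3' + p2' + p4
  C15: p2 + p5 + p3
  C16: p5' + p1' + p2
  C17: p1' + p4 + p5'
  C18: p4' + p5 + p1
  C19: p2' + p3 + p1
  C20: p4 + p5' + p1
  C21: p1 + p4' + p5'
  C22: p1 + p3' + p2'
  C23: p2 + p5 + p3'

p1=1; p2=1; p3=1; p4=1; p5=0

Try p5 = 0.
Try p2 = 1.
Unit clause (p4) forces p4 = 1.
Unit clause (p3) forces p3 = 1.
Unit clause (p1) forces p1 = 1.
This assignment satisfies each clause.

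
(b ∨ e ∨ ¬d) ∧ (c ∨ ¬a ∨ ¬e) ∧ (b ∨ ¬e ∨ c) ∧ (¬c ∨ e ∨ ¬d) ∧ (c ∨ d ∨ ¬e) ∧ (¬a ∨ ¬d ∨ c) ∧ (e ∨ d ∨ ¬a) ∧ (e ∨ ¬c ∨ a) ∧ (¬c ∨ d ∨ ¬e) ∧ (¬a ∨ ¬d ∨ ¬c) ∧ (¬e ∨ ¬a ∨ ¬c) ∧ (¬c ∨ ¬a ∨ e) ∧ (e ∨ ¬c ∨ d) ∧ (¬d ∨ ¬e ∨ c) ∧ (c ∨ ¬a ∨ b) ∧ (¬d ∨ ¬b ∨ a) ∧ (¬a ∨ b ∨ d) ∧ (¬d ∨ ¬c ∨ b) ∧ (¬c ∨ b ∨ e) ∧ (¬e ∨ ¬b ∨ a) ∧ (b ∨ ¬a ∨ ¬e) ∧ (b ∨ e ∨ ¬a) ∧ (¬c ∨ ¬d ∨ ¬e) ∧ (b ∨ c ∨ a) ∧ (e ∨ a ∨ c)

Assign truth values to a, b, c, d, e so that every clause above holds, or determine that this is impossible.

UNSATISFIABLE

Suppose b = True.
Suppose d = False.
Suppose c = True.
Unit clause (¬e) forces e = False.
Now (e) is unsatisfied and unit — conflict.
Backtrack on c: now try c = False.
Unit clause (¬e) forces e = False.
Unit clause (¬a) forces a = False.
Now (a) is unsatisfied and unit — conflict.
Both values of c lead to a conflict.
Backtrack on d: now try d = True.
Unit clause (a) forces a = True.
Unit clause (c) forces c = True.
Now (¬c) is unsatisfied and unit — conflict.
Both values of d lead to a conflict.
Backtrack on b: now try b = False.
Suppose e = True.
Unit clause (c) forces c = True.
Unit clause (d) forces d = True.
Now (¬d) is unsatisfied and unit — conflict.
Backtrack on e: now try e = False.
Unit clause (¬d) forces d = False.
Unit clause (¬a) forces a = False.
Unit clause (¬c) forces c = False.
Now (c) is unsatisfied and unit — conflict.
Both values of e lead to a conflict.
Both values of b lead to a conflict.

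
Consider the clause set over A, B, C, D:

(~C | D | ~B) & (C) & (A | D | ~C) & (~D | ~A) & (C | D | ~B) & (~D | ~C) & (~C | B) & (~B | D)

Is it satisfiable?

The clause (C) is unit, so C = 1.
The clause (~D) is unit, so D = 0.
The clause (~B) is unit, so B = 0.
Now (B) is unsatisfied and unit — conflict.
No assignment satisfies every clause.

Unsatisfiable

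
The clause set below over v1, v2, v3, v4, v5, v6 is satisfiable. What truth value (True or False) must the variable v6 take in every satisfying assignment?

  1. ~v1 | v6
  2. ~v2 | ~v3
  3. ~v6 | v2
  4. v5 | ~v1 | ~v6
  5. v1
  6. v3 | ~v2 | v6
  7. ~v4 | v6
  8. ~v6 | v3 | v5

Suppose v6 = 0.
(~v1) alone gives v1 = 0.
But (v1) is also a unit clause — contradiction.
So every satisfying assignment has v6 = True.

True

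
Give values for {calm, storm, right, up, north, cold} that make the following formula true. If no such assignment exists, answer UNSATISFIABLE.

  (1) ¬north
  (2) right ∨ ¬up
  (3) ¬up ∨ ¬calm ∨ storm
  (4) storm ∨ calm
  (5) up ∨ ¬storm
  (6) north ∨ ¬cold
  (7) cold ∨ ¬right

Unit clause (¬north) forces north = False.
Unit clause (¬cold) forces cold = False.
Unit clause (¬right) forces right = False.
Unit clause (¬up) forces up = False.
Unit clause (¬storm) forces storm = False.
Unit clause (calm) forces calm = True.
All clauses are satisfied.

calm: True,  storm: False,  right: False,  up: False,  north: False,  cold: False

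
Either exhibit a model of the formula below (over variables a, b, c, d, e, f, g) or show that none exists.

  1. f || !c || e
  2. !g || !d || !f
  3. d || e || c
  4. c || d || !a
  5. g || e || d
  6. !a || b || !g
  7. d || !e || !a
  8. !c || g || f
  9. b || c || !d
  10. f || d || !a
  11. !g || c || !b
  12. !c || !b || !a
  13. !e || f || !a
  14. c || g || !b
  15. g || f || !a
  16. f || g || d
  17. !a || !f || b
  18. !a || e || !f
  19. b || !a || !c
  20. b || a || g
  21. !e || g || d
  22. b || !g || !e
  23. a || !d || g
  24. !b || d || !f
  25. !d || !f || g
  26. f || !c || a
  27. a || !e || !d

a ↦ false,  b ↦ false,  c ↦ true,  d ↦ false,  e ↦ false,  f ↦ true,  g ↦ true

Case f = true:
Case g = true:
(!d) alone gives d = false.
(!b) alone gives b = false.
(!a) alone gives a = false.
(!e) alone gives e = false.
(c) alone gives c = true.
This assignment satisfies each clause.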